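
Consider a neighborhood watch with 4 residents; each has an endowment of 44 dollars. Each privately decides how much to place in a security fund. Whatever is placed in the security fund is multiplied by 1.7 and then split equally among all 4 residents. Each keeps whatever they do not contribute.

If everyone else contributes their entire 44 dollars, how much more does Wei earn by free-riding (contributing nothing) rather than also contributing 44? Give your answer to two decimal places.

25.30 dollars

Switching from a contribution of 44 to 0 lets Wei keep an extra 44 dollars, but lowers the security fund by 44, which costs Wei their own share of that drop: 1.7/4 × 44 = 18.70.
Net gain = 44 − 18.70 = 25.30. The private return per contributed unit (0.4250) is below 1, so free-riding is indeed the best response regardless of what the others do.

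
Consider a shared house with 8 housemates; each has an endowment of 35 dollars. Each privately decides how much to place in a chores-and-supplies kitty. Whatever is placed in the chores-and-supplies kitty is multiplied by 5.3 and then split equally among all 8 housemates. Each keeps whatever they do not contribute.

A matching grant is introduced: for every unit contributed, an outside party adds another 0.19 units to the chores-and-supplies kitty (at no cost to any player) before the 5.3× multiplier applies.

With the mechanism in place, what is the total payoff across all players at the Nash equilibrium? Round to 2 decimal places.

280.00 dollars

Even with the mechanism, each unit contributed returns only 5.3 × 1.19 / 8 = 0.7884 per unit of net cost, so contributing nothing is still dominant.
Everyone keeps their endowment and the group total is 8 × 35 = 280.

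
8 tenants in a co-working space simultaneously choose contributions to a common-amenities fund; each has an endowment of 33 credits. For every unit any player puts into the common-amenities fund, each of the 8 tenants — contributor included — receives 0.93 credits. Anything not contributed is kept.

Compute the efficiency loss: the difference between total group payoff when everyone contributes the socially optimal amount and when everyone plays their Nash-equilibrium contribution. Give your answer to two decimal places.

The private return per contributed unit is 0.93 < 1, so contributing 0 is dominant for every player. At the Nash equilibrium everyone keeps their 33, and the group total is 8 × 33 = 264.
Each contributed unit returns 7.440 to the group as a whole (0.93 to each of 8 players), which exceeds 1, so the social optimum is full contribution: group total = 7.440 × 264 = 1964.16.
Efficiency loss = 1964.16 − 264 = 1700.16.

1700.16 credits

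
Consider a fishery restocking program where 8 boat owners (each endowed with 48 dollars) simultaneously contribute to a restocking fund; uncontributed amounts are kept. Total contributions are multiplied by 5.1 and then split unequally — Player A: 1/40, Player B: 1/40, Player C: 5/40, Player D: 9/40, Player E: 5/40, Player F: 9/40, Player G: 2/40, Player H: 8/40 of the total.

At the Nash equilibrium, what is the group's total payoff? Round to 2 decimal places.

974.40 dollars

Each unit j contributes comes back to j as 5.1 × (j's share), so j prefers to contribute only if that share exceeds 1/5.1 = 0.1961; otherwise keeping the unit dominates.
Player D, Player F and Player H are above the threshold, contributing 48 each; the remaining 5 contribute 0. Total contributed: 144.
The restocking fund pays out 5.1 × 144 = 734.40 in total (split across the unequal shares, but the aggregate is all that matters for the group sum).
The 5 free-riders keep 48 each, adding 240. Group total = 240 + 734.40 = 974.40.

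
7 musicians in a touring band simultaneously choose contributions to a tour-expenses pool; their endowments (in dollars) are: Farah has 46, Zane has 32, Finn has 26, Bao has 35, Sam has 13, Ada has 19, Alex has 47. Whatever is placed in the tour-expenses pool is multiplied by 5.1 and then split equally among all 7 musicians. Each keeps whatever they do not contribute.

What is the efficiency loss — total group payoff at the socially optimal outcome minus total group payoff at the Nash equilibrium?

893.80 dollars

The private return per contributed unit is 5.1/7 = 0.7286 < 1 for every player regardless of endowment, so the Nash equilibrium is zero contribution and the group total is Σ E_j = 46 + 32 + 26 + 35 + 13 + 19 + 47 = 218.
Each contributed unit returns 5.100 to the group, so the social optimum is full contribution by everyone: group total = 5.100 × 218 = 1111.80.
Efficiency loss = (5.100 − 1) × 218 = 893.80.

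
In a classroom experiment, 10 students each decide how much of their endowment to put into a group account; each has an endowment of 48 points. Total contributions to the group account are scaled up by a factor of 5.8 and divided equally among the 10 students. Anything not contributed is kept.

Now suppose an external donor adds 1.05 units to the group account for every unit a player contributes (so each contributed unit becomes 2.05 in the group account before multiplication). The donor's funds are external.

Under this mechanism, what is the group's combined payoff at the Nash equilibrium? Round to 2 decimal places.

5707.20 points

Under the mechanism each unit contributed yields 5.8 × 2.05 / 10 = 1.1890 back to its contributor per unit of net cost, which exceeds 1, making full contribution the dominant choice for everyone.
So the Nash equilibrium is full contribution by all 10; the group earns 5.8 × 2.05 × 480 = 5707.20.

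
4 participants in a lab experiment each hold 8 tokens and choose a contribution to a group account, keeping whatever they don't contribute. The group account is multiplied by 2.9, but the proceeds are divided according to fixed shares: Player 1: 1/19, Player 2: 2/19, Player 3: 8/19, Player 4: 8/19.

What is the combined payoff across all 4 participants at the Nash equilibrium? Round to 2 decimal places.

62.40 tokens

Each unit j contributes comes back to j as 2.9 × (j's share), so j prefers to contribute only if that share exceeds 1/2.9 = 0.3448; otherwise keeping the unit dominates.
The shares above 0.3448 belong to Player 3 and Player 4, contributing 8 each; the remaining 2 contribute 0. Total contributed: 16.
The group account pays out 2.9 × 16 = 46.40 in total (split across the unequal shares, but the aggregate is all that matters for the group sum).
The 2 free-riders keep 8 each, adding 16. Group total = 16 + 46.40 = 62.40.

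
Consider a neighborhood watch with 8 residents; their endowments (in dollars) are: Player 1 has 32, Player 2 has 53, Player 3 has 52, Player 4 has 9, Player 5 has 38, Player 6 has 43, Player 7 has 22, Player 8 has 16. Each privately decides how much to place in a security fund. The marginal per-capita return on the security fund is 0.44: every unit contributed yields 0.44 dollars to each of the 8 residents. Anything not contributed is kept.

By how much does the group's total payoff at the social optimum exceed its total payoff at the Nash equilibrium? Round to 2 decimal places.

The private return per contributed unit is 0.44 < 1 for everyone, so the Nash equilibrium is zero contribution and the group total is Σ E_j = 32 + 53 + 52 + 9 + 38 + 43 + 22 + 16 = 265.
Each contributed unit returns 3.520 to the group, so the social optimum is full contribution by everyone: group total = 3.520 × 265 = 932.80.
Efficiency loss = (3.520 − 1) × 265 = 667.80.

667.80 dollars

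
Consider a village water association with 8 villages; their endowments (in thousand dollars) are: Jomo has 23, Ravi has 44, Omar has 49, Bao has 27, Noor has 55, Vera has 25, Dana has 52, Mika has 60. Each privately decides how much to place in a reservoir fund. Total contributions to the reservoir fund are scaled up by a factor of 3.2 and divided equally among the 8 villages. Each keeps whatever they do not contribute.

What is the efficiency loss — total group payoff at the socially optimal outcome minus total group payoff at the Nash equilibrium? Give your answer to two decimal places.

737.00 thousand dollars

The private return per contributed unit is 3.2/8 = 0.4000 < 1 for every player regardless of endowment, so the Nash equilibrium is zero contribution and the group total is Σ E_j = 23 + 44 + 49 + 27 + 55 + 25 + 52 + 60 = 335.
Each contributed unit returns 3.200 to the group, so the social optimum is full contribution by everyone: group total = 3.200 × 335 = 1072.00.
Efficiency loss = (3.200 − 1) × 335 = 737.00.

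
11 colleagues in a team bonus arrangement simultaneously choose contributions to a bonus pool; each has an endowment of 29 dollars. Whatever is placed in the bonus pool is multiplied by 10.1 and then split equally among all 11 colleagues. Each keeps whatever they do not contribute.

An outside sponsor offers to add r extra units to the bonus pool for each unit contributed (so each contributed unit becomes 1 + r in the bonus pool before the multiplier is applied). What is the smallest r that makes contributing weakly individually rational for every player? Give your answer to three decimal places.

0.089

With matching at rate r, one contributed unit becomes (1 + r) in the bonus pool and returns 10.1 × (1 + r) / 11 to the contributor.
Setting this equal to 1: 1 + r = 11/10.1 = 1.0891.
So the minimum matching rate is r = 1.0891 − 1 = 0.089.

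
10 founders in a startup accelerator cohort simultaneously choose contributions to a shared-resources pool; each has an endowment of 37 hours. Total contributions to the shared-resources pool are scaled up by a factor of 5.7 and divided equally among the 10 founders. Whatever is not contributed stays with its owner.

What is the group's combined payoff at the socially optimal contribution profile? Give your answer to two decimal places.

2109.00 hours

Each contributed unit returns 5.700 to the group as a whole (0.5700 to each of 10 players), which exceeds 1, so the social optimum is full contribution: group total = 5.700 × 370 = 2109.00.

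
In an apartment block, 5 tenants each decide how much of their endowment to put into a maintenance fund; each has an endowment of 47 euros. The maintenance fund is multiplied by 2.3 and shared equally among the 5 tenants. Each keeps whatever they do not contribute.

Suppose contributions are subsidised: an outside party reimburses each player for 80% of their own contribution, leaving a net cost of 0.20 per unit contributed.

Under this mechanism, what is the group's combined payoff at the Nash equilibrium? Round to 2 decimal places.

Under the mechanism each unit contributed yields (2.3/5) / 0.20 = 2.3000 back to its contributor per unit of net cost, which exceeds 1, making full contribution the dominant choice for everyone.
At the Nash equilibrium everyone contributes 47. Group total payoff = 5 × (47 × 0.80 + 2.3 × 47) = 728.50.

728.50 euros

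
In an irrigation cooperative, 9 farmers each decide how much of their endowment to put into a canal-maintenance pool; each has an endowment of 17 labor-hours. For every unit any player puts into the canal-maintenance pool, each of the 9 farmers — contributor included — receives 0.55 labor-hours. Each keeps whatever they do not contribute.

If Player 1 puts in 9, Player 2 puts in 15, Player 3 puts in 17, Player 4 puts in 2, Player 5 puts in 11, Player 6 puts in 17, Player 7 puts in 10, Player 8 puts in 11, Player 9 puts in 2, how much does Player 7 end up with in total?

Total contributed: 9 + 15 + 17 + 2 + 11 + 17 + 10 + 11 + 2 = 94.
Each receives 0.55 × 94 = 51.70 from the canal-maintenance pool.
Player 7 keeps 17 − 10 = 7, so Player 7's payoff is 7 + 51.70 = 58.70.

58.70 labor-hours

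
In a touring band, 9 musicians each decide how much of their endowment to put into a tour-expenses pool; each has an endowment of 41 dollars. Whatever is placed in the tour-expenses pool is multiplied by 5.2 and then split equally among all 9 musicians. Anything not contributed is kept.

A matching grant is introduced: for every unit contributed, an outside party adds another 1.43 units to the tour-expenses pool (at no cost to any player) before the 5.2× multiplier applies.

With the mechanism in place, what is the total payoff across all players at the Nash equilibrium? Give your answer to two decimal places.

The effective private return per unit is now 5.2 × 2.43 / 9 = 1.4040 > 1, so every player's dominant strategy flips to full contribution.
At the Nash equilibrium everyone contributes 41. Group total payoff = 5.2 × 2.43 × 369 = 4662.68.

4662.68 dollars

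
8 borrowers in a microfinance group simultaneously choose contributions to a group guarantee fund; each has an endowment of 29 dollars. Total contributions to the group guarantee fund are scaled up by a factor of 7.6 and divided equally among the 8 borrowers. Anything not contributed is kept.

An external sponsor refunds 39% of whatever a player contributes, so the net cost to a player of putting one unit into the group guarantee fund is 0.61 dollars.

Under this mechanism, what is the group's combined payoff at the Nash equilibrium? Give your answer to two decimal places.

1853.68 dollars

The effective private return per unit is now (7.6/8) / 0.61 = 1.5574 > 1, so every player's dominant strategy flips to full contribution.
At the Nash equilibrium everyone contributes 29. Group total payoff = 8 × (29 × 0.39 + 7.6 × 29) = 1853.68.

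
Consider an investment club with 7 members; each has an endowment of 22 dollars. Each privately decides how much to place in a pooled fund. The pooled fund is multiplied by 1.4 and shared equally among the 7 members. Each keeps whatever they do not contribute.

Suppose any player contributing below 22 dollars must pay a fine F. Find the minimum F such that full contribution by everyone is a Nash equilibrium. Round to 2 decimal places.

17.60 dollars

Given the others contribute fully, the best deviation is to contribute 0 (any partial contribution still incurs the fine and gives up units whose private return 0.2000 is below 1).
Deviating from 22 to 0 saves 22 dollars but forfeits the deviator's share of the drop in the pooled fund: 1.4/7 × 22 = 4.40.
So the deviation gain is 22 − 4.40 = 17.60, and the fine must be at least 17.60 dollars to wipe it out.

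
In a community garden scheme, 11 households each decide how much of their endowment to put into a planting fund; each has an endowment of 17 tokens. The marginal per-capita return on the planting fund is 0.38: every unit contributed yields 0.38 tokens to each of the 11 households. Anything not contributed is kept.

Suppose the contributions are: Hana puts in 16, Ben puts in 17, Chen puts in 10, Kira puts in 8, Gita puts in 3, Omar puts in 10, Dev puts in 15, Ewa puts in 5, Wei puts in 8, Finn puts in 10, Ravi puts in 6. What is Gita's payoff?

55.04 tokens

Total contributed: 16 + 17 + 10 + 8 + 3 + 10 + 15 + 5 + 8 + 10 + 6 = 108.
Each receives 0.38 × 108 = 41.04 from the planting fund.
Gita keeps 17 − 3 = 14, so Gita's payoff is 14 + 41.04 = 55.04.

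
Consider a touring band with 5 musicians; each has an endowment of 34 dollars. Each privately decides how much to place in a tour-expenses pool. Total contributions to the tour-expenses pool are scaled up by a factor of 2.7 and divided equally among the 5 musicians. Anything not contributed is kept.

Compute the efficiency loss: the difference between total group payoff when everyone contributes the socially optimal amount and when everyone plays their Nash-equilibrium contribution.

289.00 dollars

Each contributed unit returns 2.7/5 = 0.5400 to its contributor — below 1 — so contributing 0 is dominant for every player. At the Nash equilibrium everyone keeps their 34, and the group total is 5 × 34 = 170.
Each contributed unit returns 2.700 to the group as a whole (0.5400 to each of 5 players), which exceeds 1, so the social optimum is full contribution: group total = 2.700 × 170 = 459.00.
Efficiency loss = 459.00 − 170 = 289.00.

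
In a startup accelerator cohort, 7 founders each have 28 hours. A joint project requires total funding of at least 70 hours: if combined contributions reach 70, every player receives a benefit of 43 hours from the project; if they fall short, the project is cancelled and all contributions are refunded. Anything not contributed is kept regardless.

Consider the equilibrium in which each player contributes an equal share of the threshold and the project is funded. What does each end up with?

61 hours

Equal share of the threshold: 70/7 = 10.
At this profile no one gains by cutting their contribution: any cut drops the total below 70, the project is cancelled, contributions are refunded, and the deviator ends with 28, which is less than 28 − 10 + 43 = 61. Contributing more than 10 just wastes the excess. So contributing exactly 10 is a best response.
Each player's payoff: 28 − 10 + 43 = 61.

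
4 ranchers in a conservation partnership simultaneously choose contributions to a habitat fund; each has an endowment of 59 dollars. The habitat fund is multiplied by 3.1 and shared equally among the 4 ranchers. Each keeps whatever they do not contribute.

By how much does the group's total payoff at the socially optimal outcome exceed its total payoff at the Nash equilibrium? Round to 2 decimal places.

Each contributed unit returns 3.1/4 = 0.7750 to its contributor — below 1 — so contributing 0 is dominant for every player. At the Nash equilibrium everyone keeps their 59, and the group total is 4 × 59 = 236.
Each contributed unit returns 3.100 to the group as a whole (0.7750 to each of 4 players), which exceeds 1, so the social optimum is full contribution: group total = 3.100 × 236 = 731.60.
Efficiency loss = 731.60 − 236 = 495.60.

495.60 dollars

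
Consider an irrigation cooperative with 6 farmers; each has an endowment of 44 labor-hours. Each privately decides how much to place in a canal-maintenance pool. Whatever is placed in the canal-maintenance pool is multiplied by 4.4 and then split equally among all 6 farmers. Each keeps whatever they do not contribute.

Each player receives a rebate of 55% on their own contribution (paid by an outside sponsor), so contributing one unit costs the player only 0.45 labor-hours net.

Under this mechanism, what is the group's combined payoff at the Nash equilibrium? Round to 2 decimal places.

1306.80 labor-hours

With the mechanism, a contributed unit returns (4.4/6) / 0.45 = 1.6296 per unit of net cost to the contributor — now above 1 — so contributing fully is weakly dominant for every player.
At the Nash equilibrium everyone contributes 44. Group total payoff = 6 × (44 × 0.55 + 4.4 × 44) = 1306.80.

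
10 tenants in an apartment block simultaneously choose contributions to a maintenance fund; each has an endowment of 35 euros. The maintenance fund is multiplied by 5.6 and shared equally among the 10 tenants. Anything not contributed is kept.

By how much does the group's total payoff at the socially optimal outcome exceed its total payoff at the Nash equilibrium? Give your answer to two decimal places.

1610.00 euros

Each contributed unit returns 5.6/10 = 0.5600 to its contributor — below 1 — so contributing 0 is dominant for every player. At the Nash equilibrium everyone keeps their 35, and the group total is 10 × 35 = 350.
Each contributed unit returns 5.600 to the group as a whole (0.5600 to each of 10 players), which exceeds 1, so the social optimum is full contribution: group total = 5.600 × 350 = 1960.00.
Efficiency loss = 1960.00 − 350 = 1610.00.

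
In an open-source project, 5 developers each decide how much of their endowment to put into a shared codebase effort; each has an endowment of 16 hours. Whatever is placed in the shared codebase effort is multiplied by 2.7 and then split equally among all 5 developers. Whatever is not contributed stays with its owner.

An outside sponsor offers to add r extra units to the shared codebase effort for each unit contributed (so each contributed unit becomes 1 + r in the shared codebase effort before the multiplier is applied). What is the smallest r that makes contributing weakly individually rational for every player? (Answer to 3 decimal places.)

With matching at rate r, one contributed unit becomes (1 + r) in the shared codebase effort and returns 2.7 × (1 + r) / 5 to the contributor.
Setting this equal to 1: 1 + r = 5/2.7 = 1.8519.
So the minimum matching rate is r = 1.8519 − 1 = 0.852.

0.852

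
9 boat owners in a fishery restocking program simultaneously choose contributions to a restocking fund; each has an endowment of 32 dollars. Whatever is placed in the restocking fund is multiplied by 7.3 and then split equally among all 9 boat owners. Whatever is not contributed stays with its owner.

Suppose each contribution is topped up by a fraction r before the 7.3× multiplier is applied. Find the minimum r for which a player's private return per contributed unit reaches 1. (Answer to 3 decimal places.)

0.233

With matching at rate r, one contributed unit becomes (1 + r) in the restocking fund and returns 7.3 × (1 + r) / 9 to the contributor.
Setting this equal to 1: 1 + r = 9/7.3 = 1.2329.
So the minimum matching rate is r = 1.2329 − 1 = 0.233.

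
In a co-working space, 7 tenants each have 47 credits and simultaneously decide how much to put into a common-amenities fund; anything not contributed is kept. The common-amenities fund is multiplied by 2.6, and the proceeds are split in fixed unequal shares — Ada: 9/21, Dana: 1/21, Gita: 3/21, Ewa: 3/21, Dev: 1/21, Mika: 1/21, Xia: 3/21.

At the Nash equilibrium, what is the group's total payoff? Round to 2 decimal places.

404.20 credits

Player j's private return per contributed unit is 2.6 × (j's share). Contributing is weakly dominant for j when that share is at least 1/2.6 = 0.3846, and contributing 0 is dominant otherwise.
The only share above 0.3846 is Ada's 9/21, contributing 47; the remaining 6 contribute 0. Total contributed: 47.
The common-amenities fund pays out 2.6 × 47 = 122.20 in total (split across the unequal shares, but the aggregate is all that matters for the group sum).
The 6 free-riders keep 47 each, adding 282. Group total = 282 + 122.20 = 404.20.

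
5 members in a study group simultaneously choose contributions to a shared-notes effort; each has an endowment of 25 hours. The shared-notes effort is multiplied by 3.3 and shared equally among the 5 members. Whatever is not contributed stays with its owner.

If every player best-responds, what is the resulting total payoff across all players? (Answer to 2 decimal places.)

Each contributed unit returns 3.3/5 = 0.6600 to its contributor — below 1 — so contributing 0 is dominant for every player. At the Nash equilibrium everyone keeps their 25, and the group total is 5 × 25 = 125.

125.00 hours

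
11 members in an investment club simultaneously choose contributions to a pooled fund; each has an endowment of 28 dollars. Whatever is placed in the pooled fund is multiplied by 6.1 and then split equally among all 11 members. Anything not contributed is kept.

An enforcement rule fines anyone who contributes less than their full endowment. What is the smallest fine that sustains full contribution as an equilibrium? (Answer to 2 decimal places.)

12.47 dollars

Given the others contribute fully, the best deviation is to contribute 0 (any partial contribution still incurs the fine and gives up units whose private return 0.5545 is below 1).
Deviating from 28 to 0 saves 28 dollars but forfeits the deviator's share of the drop in the pooled fund: 6.1/11 × 28 = 15.53.
So the deviation gain is 28 − 15.53 = 12.47, and the fine must be at least 12.47 dollars to wipe it out.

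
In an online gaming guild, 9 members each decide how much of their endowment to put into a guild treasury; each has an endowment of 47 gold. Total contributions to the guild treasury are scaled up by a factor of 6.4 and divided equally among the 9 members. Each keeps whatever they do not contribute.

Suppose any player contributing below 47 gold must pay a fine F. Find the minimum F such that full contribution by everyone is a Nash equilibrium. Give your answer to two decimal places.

13.58 gold

Given the others contribute fully, the best deviation is to contribute 0 (any partial contribution still incurs the fine and gives up units whose private return 0.7111 is below 1).
Deviating from 47 to 0 saves 47 gold but forfeits the deviator's share of the drop in the guild treasury: 6.4/9 × 47 = 33.42.
So the deviation gain is 47 − 33.42 = 13.58, and the fine must be at least 13.58 gold to wipe it out.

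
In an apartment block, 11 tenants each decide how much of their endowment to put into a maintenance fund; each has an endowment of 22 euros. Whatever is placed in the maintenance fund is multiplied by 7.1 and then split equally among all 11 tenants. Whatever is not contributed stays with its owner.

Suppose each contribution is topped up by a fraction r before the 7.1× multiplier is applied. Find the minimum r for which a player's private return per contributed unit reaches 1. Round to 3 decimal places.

0.549

With matching at rate r, one contributed unit becomes (1 + r) in the maintenance fund and returns 7.1 × (1 + r) / 11 to the contributor.
Setting this equal to 1: 1 + r = 11/7.1 = 1.5493.
So the minimum matching rate is r = 1.5493 − 1 = 0.549.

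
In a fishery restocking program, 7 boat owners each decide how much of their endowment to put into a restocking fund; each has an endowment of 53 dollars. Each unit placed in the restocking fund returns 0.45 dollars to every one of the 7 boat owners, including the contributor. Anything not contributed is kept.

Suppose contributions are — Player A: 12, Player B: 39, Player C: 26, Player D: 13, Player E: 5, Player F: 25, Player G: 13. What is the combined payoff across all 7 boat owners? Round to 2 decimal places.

656.95 dollars

Total contributed: 12 + 39 + 26 + 13 + 5 + 25 + 13 = 133; total kept: 7 × 53 − 133 = 238.
The restocking fund pays out 0.45 × 7 × 133 = 418.95 in aggregate.
Group total = 238 + 418.95 = 656.95.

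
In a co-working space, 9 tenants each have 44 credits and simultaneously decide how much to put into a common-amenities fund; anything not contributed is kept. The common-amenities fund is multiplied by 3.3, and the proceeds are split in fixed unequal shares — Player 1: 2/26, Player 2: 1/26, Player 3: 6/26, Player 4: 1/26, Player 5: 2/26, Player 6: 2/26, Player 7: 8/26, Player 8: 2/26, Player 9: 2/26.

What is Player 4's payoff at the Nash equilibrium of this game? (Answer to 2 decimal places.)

49.58 credits

Each unit j contributes comes back to j as 3.3 × (j's share), so j prefers to contribute only if that share exceeds 1/3.3 = 0.3030; otherwise keeping the unit dominates.
Player 7 alone (share 8/26) is above the threshold, contributing 44; the remaining 8 contribute 0. Total contributed: 44.
Player 4 keeps 44 and receives 3.3 × 44 × 1/26 = 5.58 from the common-amenities fund, for a payoff of 49.58.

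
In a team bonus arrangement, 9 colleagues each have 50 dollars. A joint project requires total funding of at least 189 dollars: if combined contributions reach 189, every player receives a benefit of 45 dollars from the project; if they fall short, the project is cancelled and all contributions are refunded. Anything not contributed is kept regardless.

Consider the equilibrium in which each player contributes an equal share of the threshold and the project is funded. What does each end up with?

Equal share of the threshold: 189/9 = 21.
At this profile no one gains by cutting their contribution: any cut drops the total below 189, the project is cancelled, contributions are refunded, and the deviator ends with 50, which is less than 50 − 21 + 45 = 74. Contributing more than 21 just wastes the excess. So contributing exactly 21 is a best response.
Each player's payoff: 50 − 21 + 45 = 74.

74 dollars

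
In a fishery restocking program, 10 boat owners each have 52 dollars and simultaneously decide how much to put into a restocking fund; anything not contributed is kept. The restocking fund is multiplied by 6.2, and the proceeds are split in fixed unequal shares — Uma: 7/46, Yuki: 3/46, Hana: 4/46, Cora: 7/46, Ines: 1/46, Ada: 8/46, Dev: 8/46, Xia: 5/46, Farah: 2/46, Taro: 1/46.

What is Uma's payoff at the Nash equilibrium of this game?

150.12 dollars

A player with share s gets back 6.2·s per unit contributed, so full contribution is dominant for anyone with s > 1/6.2 = 0.1613 and zero contribution is dominant for anyone below.
The shares above 0.1613 belong to Ada and Dev, contributing 52 each; the remaining 8 contribute 0. Total contributed: 104.
Uma keeps 52 and receives 6.2 × 104 × 7/46 = 98.12 from the restocking fund, for a payoff of 150.12.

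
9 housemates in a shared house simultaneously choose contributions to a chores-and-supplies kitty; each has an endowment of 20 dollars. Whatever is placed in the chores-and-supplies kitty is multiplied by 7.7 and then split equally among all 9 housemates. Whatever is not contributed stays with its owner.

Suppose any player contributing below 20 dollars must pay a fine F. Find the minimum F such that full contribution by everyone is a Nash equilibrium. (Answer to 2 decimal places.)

2.89 dollars

Given the others contribute fully, the best deviation is to contribute 0 (any partial contribution still incurs the fine and gives up units whose private return 0.8556 is below 1).
Deviating from 20 to 0 saves 20 dollars but forfeits the deviator's share of the drop in the chores-and-supplies kitty: 7.7/9 × 20 = 17.11.
So the deviation gain is 20 − 17.11 = 2.89, and the fine must be at least 2.89 dollars to wipe it out.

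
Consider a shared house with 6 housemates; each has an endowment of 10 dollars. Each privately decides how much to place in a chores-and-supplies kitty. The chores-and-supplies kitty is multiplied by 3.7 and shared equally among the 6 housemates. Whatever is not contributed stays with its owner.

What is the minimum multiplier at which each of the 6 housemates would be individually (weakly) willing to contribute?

A contributed unit returns (multiplier)/6 to its contributor.
This reaches 1 exactly when the multiplier is 6.

6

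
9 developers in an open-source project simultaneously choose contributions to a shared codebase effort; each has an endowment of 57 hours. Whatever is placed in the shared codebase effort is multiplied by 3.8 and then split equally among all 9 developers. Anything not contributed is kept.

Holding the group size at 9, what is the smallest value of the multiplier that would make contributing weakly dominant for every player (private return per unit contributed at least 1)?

A contributed unit returns (multiplier)/9 to its contributor.
This reaches 1 exactly when the multiplier is 9.

9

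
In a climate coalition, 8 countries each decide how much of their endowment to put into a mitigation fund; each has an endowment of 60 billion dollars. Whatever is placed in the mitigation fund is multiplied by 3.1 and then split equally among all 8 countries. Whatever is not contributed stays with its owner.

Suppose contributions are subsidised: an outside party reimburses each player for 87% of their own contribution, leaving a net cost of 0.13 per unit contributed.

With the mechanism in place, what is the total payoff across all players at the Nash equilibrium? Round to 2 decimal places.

Under the mechanism each unit contributed yields (3.1/8) / 0.13 = 2.9808 back to its contributor per unit of net cost, which exceeds 1, making full contribution the dominant choice for everyone.
So the Nash equilibrium is full contribution by all 8; the group earns 8 × (60 × 0.87 + 3.1 × 60) = 1905.60.

1905.60 billion dollars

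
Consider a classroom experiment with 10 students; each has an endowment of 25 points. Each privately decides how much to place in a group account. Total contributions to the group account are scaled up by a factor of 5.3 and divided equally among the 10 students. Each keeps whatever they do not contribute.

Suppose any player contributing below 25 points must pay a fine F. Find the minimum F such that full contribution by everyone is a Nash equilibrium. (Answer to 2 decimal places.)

Given the others contribute fully, the best deviation is to contribute 0 (any partial contribution still incurs the fine and gives up units whose private return 0.5300 is below 1).
Deviating from 25 to 0 saves 25 points but forfeits the deviator's share of the drop in the group account: 5.3/10 × 25 = 13.25.
So the deviation gain is 25 − 13.25 = 11.75, and the fine must be at least 11.75 points to wipe it out.

11.75 points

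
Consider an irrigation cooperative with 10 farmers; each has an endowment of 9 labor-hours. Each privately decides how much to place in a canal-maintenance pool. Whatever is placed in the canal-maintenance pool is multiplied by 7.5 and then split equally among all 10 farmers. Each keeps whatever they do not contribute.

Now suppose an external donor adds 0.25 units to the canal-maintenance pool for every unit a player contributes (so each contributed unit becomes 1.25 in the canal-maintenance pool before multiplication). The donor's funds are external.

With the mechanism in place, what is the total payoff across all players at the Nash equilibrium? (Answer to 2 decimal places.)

With the mechanism, a contributed unit returns 7.5 × 1.25 / 10 = 0.9375 per unit of net cost — still below 1 — so contributing 0 remains dominant for every player.
At the Nash equilibrium no one contributes; group total payoff = 10 × 9 = 90.

90.00 labor-hours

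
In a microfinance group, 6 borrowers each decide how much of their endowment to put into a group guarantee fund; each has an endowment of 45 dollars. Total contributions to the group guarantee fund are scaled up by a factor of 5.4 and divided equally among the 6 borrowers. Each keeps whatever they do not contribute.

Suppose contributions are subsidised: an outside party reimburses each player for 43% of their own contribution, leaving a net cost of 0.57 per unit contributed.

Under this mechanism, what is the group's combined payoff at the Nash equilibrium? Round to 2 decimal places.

The effective private return per unit is now (5.4/6) / 0.57 = 1.5789 > 1, so every player's dominant strategy flips to full contribution.
At the Nash equilibrium everyone contributes 45. Group total payoff = 6 × (45 × 0.43 + 5.4 × 45) = 1574.10.

1574.10 dollars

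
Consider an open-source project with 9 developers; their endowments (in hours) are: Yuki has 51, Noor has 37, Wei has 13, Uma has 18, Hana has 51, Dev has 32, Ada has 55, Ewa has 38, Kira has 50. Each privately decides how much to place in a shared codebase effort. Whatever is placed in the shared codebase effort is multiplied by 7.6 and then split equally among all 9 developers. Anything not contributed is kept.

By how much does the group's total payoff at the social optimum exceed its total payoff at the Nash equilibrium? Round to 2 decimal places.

2277.00 hours

The private return per contributed unit is 7.6/9 = 0.8444 < 1 for every player regardless of endowment, so the Nash equilibrium is zero contribution and the group total is Σ E_j = 51 + 37 + 13 + 18 + 51 + 32 + 55 + 38 + 50 = 345.
Each contributed unit returns 7.600 to the group, so the social optimum is full contribution by everyone: group total = 7.600 × 345 = 2622.00.
Efficiency loss = (7.600 − 1) × 345 = 2277.00.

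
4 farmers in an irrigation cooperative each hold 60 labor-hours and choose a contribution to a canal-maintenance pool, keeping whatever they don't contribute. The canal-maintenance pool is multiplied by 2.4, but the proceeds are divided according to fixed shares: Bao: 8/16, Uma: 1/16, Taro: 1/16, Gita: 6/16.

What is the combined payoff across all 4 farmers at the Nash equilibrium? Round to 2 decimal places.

324.00 labor-hours

Player j's private return per contributed unit is 2.4 × (j's share). Contributing is weakly dominant for j when that share is at least 1/2.4 = 0.4167, and contributing 0 is dominant otherwise.
Bao alone (share 8/16) is above the threshold, contributing 60; the remaining 3 contribute 0. Total contributed: 60.
The canal-maintenance pool pays out 2.4 × 60 = 144.00 in total (split across the unequal shares, but the aggregate is all that matters for the group sum).
The 3 free-riders keep 60 each, adding 180. Group total = 180 + 144.00 = 324.00.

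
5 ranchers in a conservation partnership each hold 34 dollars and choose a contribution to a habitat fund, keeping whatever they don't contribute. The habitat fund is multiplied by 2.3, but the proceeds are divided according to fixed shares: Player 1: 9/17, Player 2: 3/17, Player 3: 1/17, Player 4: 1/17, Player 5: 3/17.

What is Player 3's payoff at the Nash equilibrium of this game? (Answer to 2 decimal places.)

A player with share s gets back 2.3·s per unit contributed, so full contribution is dominant for anyone with s > 1/2.3 = 0.4348 and zero contribution is dominant for anyone below.
Only Player 1 (9/17) clears that bar, contributing 34; the remaining 4 contribute 0. Total contributed: 34.
Player 3 keeps 34 and receives 2.3 × 34 × 1/17 = 4.60 from the habitat fund, for a payoff of 38.60.

38.60 dollars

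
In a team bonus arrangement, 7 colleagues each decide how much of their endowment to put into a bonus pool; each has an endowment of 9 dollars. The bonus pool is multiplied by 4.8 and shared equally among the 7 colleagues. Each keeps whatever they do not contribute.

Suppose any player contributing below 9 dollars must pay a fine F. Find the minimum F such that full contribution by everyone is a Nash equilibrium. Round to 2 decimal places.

2.83 dollars

Given the others contribute fully, the best deviation is to contribute 0 (any partial contribution still incurs the fine and gives up units whose private return 0.6857 is below 1).
Deviating from 9 to 0 saves 9 dollars but forfeits the deviator's share of the drop in the bonus pool: 4.8/7 × 9 = 6.17.
So the deviation gain is 9 − 6.17 = 2.83, and the fine must be at least 2.83 dollars to wipe it out.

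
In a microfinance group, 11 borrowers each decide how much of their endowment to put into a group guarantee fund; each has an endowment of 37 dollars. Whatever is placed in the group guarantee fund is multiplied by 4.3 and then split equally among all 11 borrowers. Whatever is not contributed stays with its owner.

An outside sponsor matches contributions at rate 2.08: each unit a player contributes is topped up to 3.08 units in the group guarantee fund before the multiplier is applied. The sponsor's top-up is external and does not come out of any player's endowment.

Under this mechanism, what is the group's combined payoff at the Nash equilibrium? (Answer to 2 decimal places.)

With the mechanism, a contributed unit returns 4.3 × 3.08 / 11 = 1.2040 per unit of net cost to the contributor — now above 1 — so contributing fully is weakly dominant for every player.
At the Nash equilibrium everyone contributes 37. Group total payoff = 4.3 × 3.08 × 407 = 5390.31.

5390.31 dollars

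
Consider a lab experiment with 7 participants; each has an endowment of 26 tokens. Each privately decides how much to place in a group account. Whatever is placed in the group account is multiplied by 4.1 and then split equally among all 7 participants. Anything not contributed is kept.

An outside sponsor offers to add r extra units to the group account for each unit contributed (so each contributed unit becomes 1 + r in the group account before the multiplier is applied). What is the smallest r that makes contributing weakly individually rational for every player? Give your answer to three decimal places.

With matching at rate r, one contributed unit becomes (1 + r) in the group account and returns 4.1 × (1 + r) / 7 to the contributor.
Setting this equal to 1: 1 + r = 7/4.1 = 1.7073.
So the minimum matching rate is r = 1.7073 − 1 = 0.707.

0.707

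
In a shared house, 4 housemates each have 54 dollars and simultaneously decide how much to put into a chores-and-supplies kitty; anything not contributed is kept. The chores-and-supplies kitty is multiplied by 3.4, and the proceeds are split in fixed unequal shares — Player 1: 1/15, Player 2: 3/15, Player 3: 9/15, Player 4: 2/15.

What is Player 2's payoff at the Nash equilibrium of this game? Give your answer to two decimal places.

90.72 dollars

Each unit j contributes comes back to j as 3.4 × (j's share), so j prefers to contribute only if that share exceeds 1/3.4 = 0.2941; otherwise keeping the unit dominates.
The only share above 0.2941 is Player 3's 9/15, contributing 54; the remaining 3 contribute 0. Total contributed: 54.
Player 2 keeps 54 and receives 3.4 × 54 × 3/15 = 36.72 from the chores-and-supplies kitty, for a payoff of 90.72.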